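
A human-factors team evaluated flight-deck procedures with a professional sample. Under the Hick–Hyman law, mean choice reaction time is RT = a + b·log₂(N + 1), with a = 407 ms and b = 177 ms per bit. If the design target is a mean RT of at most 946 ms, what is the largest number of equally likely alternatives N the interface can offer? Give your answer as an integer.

7

Set 407 + 177·log₂(N + 1) ≤ 946.
log₂(N + 1) ≤ (946 − 407) / 177 = 3.0452.
N + 1 ≤ 2^3.0452 = 8.2546.
N ≤ 7.2546, so the largest integer N is 7.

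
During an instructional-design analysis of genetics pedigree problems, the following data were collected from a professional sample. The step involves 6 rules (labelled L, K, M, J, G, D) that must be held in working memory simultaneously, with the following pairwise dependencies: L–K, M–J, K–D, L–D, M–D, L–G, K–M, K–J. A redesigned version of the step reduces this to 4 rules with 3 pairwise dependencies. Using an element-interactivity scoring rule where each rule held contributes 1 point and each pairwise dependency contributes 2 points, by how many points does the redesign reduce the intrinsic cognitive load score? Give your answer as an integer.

12

Original: 6 × 1 + 8 × 2 = 6 + 16 = 22.
Redesigned: 4 × 1 + 3 × 2 = 4 + 6 = 10.
Reduction = 22 − 10 = 12.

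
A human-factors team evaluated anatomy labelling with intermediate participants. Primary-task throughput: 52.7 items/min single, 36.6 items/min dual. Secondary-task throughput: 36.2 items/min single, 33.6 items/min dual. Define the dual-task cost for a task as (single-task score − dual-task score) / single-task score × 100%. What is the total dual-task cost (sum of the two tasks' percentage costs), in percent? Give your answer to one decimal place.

Primary cost = (52.7 − 36.6) / 52.7 × 100% = 30.5503%.
Secondary cost = (36.2 − 33.6) / 36.2 × 100% = 7.1823%.
Total = 30.5503% + 7.1823% = 37.7326% ≈ 37.7%.

37.7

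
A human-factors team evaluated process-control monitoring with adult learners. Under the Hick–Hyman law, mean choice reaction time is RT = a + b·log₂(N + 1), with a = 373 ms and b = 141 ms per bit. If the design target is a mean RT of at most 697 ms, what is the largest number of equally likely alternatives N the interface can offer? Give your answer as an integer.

3

Set 373 + 141·log₂(N + 1) ≤ 697.
log₂(N + 1) ≤ (697 − 373) / 141 = 2.2979.
N + 1 ≤ 2^2.2979 = 4.9174.
N ≤ 3.9174, so the largest integer N is 3.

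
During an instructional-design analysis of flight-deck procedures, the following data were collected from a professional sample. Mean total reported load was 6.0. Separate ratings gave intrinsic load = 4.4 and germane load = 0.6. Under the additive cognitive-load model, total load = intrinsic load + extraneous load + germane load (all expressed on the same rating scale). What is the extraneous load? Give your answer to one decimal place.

extraneous load = total − intrinsic − germane
             = 6.0 − 4.4 − 0.6 = 1.0.

1.0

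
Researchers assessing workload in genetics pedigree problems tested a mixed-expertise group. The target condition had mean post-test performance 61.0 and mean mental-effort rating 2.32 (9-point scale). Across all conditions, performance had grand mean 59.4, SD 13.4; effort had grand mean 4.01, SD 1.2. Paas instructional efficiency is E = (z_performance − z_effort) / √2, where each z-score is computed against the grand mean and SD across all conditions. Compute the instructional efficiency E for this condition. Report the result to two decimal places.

z_performance = (61.0 − 59.4) / 13.4 = 1.6000 / 13.4 = 0.1194.
z_effort = (2.32 − 4.01) / 1.2 = -1.6900 / 1.2 = -1.4083.
z_P − z_E = 0.1194 − (-1.4083) = 1.5277.
E = 1.5277 / √2 = 1.5277 / 1.41421 = 1.0802 ≈ 1.08.

1.08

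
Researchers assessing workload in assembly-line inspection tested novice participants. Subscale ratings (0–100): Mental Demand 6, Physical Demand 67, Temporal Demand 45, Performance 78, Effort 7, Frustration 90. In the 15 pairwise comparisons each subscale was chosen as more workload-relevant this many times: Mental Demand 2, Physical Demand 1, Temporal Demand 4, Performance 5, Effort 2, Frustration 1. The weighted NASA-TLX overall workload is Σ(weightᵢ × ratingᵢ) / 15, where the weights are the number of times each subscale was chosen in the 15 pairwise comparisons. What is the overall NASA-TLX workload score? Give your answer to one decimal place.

50.2

The tallies are the weights (they sum to 15).
Weighted sum = 2·6 + 1·67 + 4·45 + 5·78 + 2·7 + 1·90
            = 12 + 67 + 180 + 390 + 14 + 90 = 753.
Overall workload = 753 / 15 = 50.2000 ≈ 50.2.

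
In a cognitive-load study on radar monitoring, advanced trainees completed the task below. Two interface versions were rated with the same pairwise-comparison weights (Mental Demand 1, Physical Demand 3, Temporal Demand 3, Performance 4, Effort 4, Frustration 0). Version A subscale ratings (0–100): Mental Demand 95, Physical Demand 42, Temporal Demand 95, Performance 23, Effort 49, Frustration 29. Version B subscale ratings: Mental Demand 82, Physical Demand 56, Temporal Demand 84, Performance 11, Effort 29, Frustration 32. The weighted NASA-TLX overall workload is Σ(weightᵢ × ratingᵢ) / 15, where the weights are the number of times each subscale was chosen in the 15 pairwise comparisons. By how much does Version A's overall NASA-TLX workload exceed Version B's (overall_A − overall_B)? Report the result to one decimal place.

Version A weighted sum = 1·95 + 3·42 + 3·95 + 4·23 + 4·49 + 0·29 = 95 + 126 + 285 + 92 + 196 + 0 = 794; overall_A = 794/15 = 52.9333.
Version B weighted sum = 1·82 + 3·56 + 3·84 + 4·11 + 4·29 + 0·32 = 82 + 168 + 252 + 44 + 116 + 0 = 662; overall_B = 662/15 = 44.1333.
Difference = 52.9333 − 44.1333 = 8.8000 ≈ 8.8.

8.8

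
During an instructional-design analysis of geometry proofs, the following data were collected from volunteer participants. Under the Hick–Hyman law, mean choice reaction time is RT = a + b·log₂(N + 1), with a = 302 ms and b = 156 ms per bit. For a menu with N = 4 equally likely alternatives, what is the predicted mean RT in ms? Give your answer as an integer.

664

log₂(4 + 1) = log₂(5) = 2.3219.
RT = 302 + 156 × 2.3219 = 302 + 362.2164 = 664.2164 ms.
≈ 664 ms.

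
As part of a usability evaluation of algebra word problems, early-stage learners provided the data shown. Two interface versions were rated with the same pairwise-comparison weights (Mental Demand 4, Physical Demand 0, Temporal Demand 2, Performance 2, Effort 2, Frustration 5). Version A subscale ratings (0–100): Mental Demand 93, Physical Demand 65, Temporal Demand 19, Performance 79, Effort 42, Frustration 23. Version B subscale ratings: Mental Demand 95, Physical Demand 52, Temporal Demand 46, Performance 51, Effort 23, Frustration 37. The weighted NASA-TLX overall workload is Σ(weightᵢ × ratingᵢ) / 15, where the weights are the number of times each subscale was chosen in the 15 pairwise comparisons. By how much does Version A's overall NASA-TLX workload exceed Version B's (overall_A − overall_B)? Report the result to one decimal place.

-2.5

Version A weighted sum = 4·93 + 0·65 + 2·19 + 2·79 + 2·42 + 5·23 = 372 + 0 + 38 + 158 + 84 + 115 = 767; overall_A = 767/15 = 51.1333.
Version B weighted sum = 4·95 + 0·52 + 2·46 + 2·51 + 2·23 + 5·37 = 380 + 0 + 92 + 102 + 46 + 185 = 805; overall_B = 805/15 = 53.6667.
Difference = 51.1333 − 53.6667 = -2.5334 ≈ -2.5.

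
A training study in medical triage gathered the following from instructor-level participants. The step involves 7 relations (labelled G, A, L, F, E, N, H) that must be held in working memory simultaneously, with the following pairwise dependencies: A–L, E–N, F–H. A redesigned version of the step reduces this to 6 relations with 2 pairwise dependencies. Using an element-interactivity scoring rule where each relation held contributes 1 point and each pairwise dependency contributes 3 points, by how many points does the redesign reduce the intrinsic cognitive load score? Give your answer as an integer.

Original: 7 × 1 + 3 × 3 = 7 + 9 = 16.
Redesigned: 6 × 1 + 2 × 3 = 6 + 6 = 12.
Reduction = 16 − 12 = 4.

4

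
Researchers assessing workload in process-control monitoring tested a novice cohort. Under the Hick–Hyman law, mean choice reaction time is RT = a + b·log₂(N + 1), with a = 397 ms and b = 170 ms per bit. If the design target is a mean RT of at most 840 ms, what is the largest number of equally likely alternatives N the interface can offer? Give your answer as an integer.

Set 397 + 170·log₂(N + 1) ≤ 840.
log₂(N + 1) ≤ (840 − 397) / 170 = 2.6059.
N + 1 ≤ 2^2.6059 = 6.0877.
N ≤ 5.0877, so the largest integer N is 5.

5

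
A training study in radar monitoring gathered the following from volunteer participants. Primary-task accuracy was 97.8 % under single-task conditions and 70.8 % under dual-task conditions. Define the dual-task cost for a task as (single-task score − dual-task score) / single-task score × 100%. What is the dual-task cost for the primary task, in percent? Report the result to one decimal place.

27.6

Cost = (97.8 − 70.8) / 97.8 × 100%
     = 27.0000 / 97.8 × 100% = 27.6074%.
≈ 27.6%.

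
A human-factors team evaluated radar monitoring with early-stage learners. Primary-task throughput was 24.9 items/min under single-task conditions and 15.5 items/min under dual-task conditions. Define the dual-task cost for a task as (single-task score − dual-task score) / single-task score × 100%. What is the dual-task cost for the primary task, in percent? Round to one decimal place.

Cost = (24.9 − 15.5) / 24.9 × 100%
     = 9.4000 / 24.9 × 100% = 37.7510%.
≈ 37.8%.

37.8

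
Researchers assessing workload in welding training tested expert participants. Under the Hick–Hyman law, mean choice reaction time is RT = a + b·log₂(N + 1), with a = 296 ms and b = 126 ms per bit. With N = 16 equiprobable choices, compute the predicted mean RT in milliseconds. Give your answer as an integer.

log₂(16 + 1) = log₂(17) = 4.0875.
RT = 296 + 126 × 4.0875 = 296 + 515.0250 = 811.0250 ms.
≈ 811 ms.

811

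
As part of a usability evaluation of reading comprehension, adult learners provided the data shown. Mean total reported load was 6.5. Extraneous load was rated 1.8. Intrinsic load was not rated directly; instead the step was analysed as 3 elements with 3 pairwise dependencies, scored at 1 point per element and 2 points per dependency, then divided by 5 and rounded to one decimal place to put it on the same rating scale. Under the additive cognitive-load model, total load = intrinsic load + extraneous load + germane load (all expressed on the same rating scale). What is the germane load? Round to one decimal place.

2.9

Intrinsic (element-interactivity): (3 × 1 + 3 × 2) / 5 = 9 / 5 = 1.8000 → 1.8.
germane load = total − intrinsic − extraneous
             = 6.5 − 1.8 − 1.8 = 2.9.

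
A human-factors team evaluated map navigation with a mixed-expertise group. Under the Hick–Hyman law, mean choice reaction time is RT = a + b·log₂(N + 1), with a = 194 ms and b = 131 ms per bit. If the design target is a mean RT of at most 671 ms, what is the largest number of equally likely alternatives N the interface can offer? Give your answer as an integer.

11

Set 194 + 131·log₂(N + 1) ≤ 671.
log₂(N + 1) ≤ (671 − 194) / 131 = 3.6412.
N + 1 ≤ 2^3.6412 = 12.4770.
N ≤ 11.4770, so the largest integer N is 11.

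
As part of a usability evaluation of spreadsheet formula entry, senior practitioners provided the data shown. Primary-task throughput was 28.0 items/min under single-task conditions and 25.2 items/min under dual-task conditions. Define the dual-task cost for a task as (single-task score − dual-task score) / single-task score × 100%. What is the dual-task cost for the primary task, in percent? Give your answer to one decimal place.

Cost = (28.0 − 25.2) / 28.0 × 100%
     = 2.8000 / 28.0 × 100% = 10.0000%.
≈ 10.0%.

10.0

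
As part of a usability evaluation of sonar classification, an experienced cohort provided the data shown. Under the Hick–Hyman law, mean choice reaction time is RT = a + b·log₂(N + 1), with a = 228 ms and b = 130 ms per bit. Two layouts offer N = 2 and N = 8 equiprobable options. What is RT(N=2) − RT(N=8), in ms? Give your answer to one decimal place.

-206.0

RT(2) = 228 + 130·log₂(3) = 228 + 130·1.5850 = 434.0500 ms.
RT(8) = 228 + 130·log₂(9) = 228 + 130·3.1699 = 640.0870 ms.
Difference = 434.0500 − 640.0870 = -206.0370 ≈ -206.0 ms.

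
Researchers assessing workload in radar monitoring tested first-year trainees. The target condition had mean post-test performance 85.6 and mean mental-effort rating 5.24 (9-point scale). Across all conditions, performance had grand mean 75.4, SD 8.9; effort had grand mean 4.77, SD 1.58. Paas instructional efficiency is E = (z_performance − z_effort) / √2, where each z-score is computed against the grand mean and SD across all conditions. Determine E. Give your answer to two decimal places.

0.60

z_performance = (85.6 − 75.4) / 8.9 = 10.2000 / 8.9 = 1.1461.
z_effort = (5.24 − 4.77) / 1.58 = 0.4700 / 1.58 = 0.2975.
z_P − z_E = 1.1461 − 0.2975 = 0.8486.
E = 0.8486 / √2 = 0.8486 / 1.41421 = 0.6001 ≈ 0.60.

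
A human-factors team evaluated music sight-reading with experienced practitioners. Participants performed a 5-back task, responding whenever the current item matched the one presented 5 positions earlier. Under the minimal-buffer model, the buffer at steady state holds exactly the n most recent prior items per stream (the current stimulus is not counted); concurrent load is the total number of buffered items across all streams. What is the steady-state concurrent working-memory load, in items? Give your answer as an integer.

5

The buffer holds the 5 most recent prior items.
Steady-state concurrent load = 5 items.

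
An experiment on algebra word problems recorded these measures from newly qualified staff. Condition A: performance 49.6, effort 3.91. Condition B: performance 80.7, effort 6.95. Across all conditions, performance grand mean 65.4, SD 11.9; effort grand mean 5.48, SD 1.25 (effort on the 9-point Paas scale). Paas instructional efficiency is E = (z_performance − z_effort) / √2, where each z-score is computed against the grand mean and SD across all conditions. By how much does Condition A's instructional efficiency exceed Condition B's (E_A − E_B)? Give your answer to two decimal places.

Condition A: z_P = (49.6 − 65.4)/11.9 = -1.3277; z_E = (3.91 − 5.48)/1.25 = -1.2560; E_A = (-1.3277 − (-1.2560))/√2 = -0.0507.
Condition B: z_P = (80.7 − 65.4)/11.9 = 1.2857; z_E = (6.95 − 5.48)/1.25 = 1.1760; E_B = (1.2857 − 1.1760)/√2 = 0.0776.
E_A − E_B = -0.0507 − 0.0776 = -0.1283 ≈ -0.13.

-0.13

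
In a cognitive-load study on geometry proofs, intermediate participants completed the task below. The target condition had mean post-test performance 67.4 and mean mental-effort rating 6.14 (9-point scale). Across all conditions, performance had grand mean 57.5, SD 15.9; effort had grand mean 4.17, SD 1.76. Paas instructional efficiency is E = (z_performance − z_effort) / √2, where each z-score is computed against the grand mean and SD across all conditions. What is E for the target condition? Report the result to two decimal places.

-0.35

z_performance = (67.4 − 57.5) / 15.9 = 9.9000 / 15.9 = 0.6226.
z_effort = (6.14 − 4.17) / 1.76 = 1.9700 / 1.76 = 1.1193.
z_P − z_E = 0.6226 − 1.1193 = -0.4967.
E = -0.4967 / √2 = -0.4967 / 1.41421 = -0.3512 ≈ -0.35.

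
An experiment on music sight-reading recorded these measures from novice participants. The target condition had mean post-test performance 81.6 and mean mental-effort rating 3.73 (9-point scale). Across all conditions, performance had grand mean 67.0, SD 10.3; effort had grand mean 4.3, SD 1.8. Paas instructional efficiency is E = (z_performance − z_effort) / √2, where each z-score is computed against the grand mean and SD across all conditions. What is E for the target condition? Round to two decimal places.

1.23

z_performance = (81.6 − 67.0) / 10.3 = 14.6000 / 10.3 = 1.4175.
z_effort = (3.73 − 4.3) / 1.8 = -0.5700 / 1.8 = -0.3167.
z_P − z_E = 1.4175 − (-0.3167) = 1.7342.
E = 1.7342 / √2 = 1.7342 / 1.41421 = 1.2263 ≈ 1.23.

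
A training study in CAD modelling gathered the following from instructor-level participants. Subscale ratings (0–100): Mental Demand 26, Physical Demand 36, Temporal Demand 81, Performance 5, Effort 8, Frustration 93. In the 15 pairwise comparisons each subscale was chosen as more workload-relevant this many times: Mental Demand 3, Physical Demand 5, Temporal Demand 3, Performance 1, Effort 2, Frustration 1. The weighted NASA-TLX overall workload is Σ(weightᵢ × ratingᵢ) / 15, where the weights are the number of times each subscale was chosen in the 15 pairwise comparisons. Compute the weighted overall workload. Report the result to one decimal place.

41.0

The tallies are the weights (they sum to 15).
Weighted sum = 3·26 + 5·36 + 3·81 + 1·5 + 2·8 + 1·93
            = 78 + 180 + 243 + 5 + 16 + 93 = 615.
Overall workload = 615 / 15 = 41.0000 ≈ 41.0.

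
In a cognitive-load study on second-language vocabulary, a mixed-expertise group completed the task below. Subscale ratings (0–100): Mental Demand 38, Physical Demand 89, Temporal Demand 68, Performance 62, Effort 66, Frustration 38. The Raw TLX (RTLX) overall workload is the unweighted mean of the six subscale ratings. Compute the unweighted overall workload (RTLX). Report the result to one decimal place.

Sum of ratings = 38 + 89 + 68 + 62 + 66 + 38 = 361.
RTLX = 361 / 6 = 60.1667 ≈ 60.2.

60.2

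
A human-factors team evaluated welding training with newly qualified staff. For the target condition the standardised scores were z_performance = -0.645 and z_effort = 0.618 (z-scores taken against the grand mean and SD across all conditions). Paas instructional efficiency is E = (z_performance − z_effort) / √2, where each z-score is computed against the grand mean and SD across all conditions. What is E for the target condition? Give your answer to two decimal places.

-0.89

z_P − z_E = -0.645 − 0.618 = -1.2630.
E = -1.2630 / √2 = -1.2630 / 1.41421 = -0.8931 ≈ -0.89.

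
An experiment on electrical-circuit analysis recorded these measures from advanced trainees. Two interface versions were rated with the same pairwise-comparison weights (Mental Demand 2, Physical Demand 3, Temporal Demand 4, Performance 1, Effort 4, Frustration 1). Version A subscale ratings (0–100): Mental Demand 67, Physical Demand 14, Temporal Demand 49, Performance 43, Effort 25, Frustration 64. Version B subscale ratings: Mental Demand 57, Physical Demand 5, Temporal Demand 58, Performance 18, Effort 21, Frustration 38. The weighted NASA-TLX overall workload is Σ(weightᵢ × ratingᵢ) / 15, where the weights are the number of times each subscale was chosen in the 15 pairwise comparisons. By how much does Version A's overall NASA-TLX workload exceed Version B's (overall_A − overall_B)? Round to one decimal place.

Version A weighted sum = 2·67 + 3·14 + 4·49 + 1·43 + 4·25 + 1·64 = 134 + 42 + 196 + 43 + 100 + 64 = 579; overall_A = 579/15 = 38.6000.
Version B weighted sum = 2·57 + 3·5 + 4·58 + 1·18 + 4·21 + 1·38 = 114 + 15 + 232 + 18 + 84 + 38 = 501; overall_B = 501/15 = 33.4000.
Difference = 38.6000 − 33.4000 = 5.2000 ≈ 5.2.

5.2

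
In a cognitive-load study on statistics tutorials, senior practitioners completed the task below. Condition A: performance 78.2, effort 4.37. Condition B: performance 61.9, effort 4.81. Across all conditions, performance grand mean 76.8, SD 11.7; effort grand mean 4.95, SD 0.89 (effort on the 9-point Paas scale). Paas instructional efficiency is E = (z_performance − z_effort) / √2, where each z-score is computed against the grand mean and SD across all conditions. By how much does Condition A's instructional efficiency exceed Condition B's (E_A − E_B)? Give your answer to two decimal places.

Condition A: z_P = (78.2 − 76.8)/11.7 = 0.1197; z_E = (4.37 − 4.95)/0.89 = -0.6517; E_A = (0.1197 − (-0.6517))/√2 = 0.5455.
Condition B: z_P = (61.9 − 76.8)/11.7 = -1.2735; z_E = (4.81 − 4.95)/0.89 = -0.1573; E_B = (-1.2735 − (-0.1573))/√2 = -0.7893.
E_A − E_B = 0.5455 − (-0.7893) = 1.3348 ≈ 1.33.

1.33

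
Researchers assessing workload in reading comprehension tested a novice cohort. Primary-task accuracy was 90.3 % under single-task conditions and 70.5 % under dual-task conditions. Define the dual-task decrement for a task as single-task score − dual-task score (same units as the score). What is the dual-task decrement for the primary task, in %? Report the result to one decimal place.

Decrement = 90.3 − 70.5 = 19.8000 % ≈ 19.8 %.

19.8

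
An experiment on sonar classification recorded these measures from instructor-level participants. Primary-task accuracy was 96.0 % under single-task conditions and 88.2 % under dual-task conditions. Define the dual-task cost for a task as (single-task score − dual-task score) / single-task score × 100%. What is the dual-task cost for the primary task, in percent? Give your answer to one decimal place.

8.1

Cost = (96.0 − 88.2) / 96.0 × 100%
     = 7.8000 / 96.0 × 100% = 8.1250%.
≈ 8.1%.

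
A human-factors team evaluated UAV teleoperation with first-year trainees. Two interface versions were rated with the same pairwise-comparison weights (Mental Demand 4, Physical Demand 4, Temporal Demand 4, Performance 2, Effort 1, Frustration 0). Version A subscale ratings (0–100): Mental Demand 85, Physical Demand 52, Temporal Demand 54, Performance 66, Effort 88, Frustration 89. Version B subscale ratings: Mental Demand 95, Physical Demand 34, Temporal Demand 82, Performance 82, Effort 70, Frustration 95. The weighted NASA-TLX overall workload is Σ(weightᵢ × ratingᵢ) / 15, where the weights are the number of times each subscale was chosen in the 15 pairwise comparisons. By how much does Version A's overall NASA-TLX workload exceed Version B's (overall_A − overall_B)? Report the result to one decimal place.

-6.3

Version A weighted sum = 4·85 + 4·52 + 4·54 + 2·66 + 1·88 + 0·89 = 340 + 208 + 216 + 132 + 88 + 0 = 984; overall_A = 984/15 = 65.6000.
Version B weighted sum = 4·95 + 4·34 + 4·82 + 2·82 + 1·70 + 0·95 = 380 + 136 + 328 + 164 + 70 + 0 = 1078; overall_B = 1078/15 = 71.8667.
Difference = 65.6000 − 71.8667 = -6.2667 ≈ -6.3.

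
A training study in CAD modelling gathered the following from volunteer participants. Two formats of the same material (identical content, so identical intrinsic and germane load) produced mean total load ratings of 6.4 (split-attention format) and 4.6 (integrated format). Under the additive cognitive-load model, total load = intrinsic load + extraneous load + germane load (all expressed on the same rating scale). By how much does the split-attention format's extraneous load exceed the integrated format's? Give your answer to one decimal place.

1.8

Intrinsic and germane load are equal across formats, so the difference in total load equals the difference in extraneous load.
Extraneous-load difference = 6.4 − 4.6 = 1.8.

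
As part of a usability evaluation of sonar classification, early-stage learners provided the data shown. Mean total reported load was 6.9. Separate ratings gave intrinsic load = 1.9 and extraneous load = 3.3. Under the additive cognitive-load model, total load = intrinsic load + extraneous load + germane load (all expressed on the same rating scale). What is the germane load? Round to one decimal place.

germane load = total − intrinsic − extraneous
             = 6.9 − 1.9 − 3.3 = 1.7.

1.7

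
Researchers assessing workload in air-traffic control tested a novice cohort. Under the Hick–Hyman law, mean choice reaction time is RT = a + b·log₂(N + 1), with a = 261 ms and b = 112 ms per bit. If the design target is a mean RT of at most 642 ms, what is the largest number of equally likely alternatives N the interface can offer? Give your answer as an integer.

9

Set 261 + 112·log₂(N + 1) ≤ 642.
log₂(N + 1) ≤ (642 − 261) / 112 = 3.4018.
N + 1 ≤ 2^3.4018 = 10.5692.
N ≤ 9.5692, so the largest integer N is 9.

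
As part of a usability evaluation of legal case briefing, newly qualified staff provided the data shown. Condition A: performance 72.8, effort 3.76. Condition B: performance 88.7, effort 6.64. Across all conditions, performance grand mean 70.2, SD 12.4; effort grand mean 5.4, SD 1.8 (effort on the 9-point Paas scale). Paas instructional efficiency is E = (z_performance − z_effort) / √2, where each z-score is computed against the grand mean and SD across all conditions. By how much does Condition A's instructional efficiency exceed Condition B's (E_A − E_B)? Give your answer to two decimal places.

0.22

Condition A: z_P = (72.8 − 70.2)/12.4 = 0.2097; z_E = (3.76 − 5.4)/1.8 = -0.9111; E_A = (0.2097 − (-0.9111))/√2 = 0.7925.
Condition B: z_P = (88.7 − 70.2)/12.4 = 1.4919; z_E = (6.64 − 5.4)/1.8 = 0.6889; E_B = (1.4919 − 0.6889)/√2 = 0.5678.
E_A − E_B = 0.7925 − 0.5678 = 0.2247 ≈ 0.22.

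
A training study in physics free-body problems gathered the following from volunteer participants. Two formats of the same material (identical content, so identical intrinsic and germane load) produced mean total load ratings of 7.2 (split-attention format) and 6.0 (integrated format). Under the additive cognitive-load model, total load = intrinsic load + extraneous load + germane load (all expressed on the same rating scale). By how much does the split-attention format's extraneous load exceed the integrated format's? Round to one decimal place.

Intrinsic and germane load are equal across formats, so the difference in total load equals the difference in extraneous load.
Extraneous-load difference = 7.2 − 6.0 = 1.2.

1.2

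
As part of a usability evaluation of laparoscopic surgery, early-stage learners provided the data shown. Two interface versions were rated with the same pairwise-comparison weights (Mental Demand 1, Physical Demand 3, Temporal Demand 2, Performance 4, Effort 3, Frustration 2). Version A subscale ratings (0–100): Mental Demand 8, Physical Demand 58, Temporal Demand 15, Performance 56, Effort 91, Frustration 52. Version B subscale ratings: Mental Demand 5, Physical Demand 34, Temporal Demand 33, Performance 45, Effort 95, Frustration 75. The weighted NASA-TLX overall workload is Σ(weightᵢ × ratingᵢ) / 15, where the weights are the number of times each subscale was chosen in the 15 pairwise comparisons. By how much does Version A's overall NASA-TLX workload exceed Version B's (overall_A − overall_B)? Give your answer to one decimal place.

Version A weighted sum = 1·8 + 3·58 + 2·15 + 4·56 + 3·91 + 2·52 = 8 + 174 + 30 + 224 + 273 + 104 = 813; overall_A = 813/15 = 54.2000.
Version B weighted sum = 1·5 + 3·34 + 2·33 + 4·45 + 3·95 + 2·75 = 5 + 102 + 66 + 180 + 285 + 150 = 788; overall_B = 788/15 = 52.5333.
Difference = 54.2000 − 52.5333 = 1.6667 ≈ 1.7.

1.7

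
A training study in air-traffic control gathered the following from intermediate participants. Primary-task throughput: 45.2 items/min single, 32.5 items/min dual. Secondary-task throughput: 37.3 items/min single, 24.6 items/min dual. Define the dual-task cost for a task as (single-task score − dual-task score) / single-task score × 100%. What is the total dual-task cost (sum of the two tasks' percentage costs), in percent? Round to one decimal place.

62.1

Primary cost = (45.2 − 32.5) / 45.2 × 100% = 28.0973%.
Secondary cost = (37.3 − 24.6) / 37.3 × 100% = 34.0483%.
Total = 28.0973% + 34.0483% = 62.1456% ≈ 62.1%.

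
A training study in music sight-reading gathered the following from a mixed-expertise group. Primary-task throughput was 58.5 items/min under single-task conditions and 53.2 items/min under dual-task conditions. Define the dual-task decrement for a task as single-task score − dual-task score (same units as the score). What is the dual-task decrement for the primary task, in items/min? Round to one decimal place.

Decrement = 58.5 − 53.2 = 5.3000 items/min ≈ 5.3 items/min.

5.3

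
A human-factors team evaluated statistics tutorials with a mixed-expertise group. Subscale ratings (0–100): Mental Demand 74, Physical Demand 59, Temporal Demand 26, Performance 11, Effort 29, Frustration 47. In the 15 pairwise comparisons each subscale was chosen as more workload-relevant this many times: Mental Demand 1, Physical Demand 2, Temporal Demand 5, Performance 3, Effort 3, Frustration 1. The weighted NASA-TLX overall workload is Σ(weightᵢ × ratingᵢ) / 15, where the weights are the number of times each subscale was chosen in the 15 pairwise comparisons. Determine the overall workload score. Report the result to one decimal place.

32.6

The tallies are the weights (they sum to 15).
Weighted sum = 1·74 + 2·59 + 5·26 + 3·11 + 3·29 + 1·47
            = 74 + 118 + 130 + 33 + 87 + 47 = 489.
Overall workload = 489 / 15 = 32.6000 ≈ 32.6.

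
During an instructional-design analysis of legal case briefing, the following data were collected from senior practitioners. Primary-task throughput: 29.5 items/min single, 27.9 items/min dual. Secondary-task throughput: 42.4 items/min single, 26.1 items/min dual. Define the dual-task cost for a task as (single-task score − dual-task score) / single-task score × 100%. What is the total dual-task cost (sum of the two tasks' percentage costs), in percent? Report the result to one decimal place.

Primary cost = (29.5 − 27.9) / 29.5 × 100% = 5.4237%.
Secondary cost = (42.4 − 26.1) / 42.4 × 100% = 38.4434%.
Total = 5.4237% + 38.4434% = 43.8671% ≈ 43.9%.

43.9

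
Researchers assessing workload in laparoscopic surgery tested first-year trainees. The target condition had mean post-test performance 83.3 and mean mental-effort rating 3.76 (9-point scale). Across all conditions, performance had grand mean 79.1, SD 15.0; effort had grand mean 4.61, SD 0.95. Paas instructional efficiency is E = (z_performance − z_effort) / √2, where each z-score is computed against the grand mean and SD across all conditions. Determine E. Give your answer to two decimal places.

z_performance = (83.3 − 79.1) / 15.0 = 4.2000 / 15.0 = 0.2800.
z_effort = (3.76 − 4.61) / 0.95 = -0.8500 / 0.95 = -0.8947.
z_P − z_E = 0.2800 − (-0.8947) = 1.1747.
E = 1.1747 / √2 = 1.1747 / 1.41421 = 0.8306 ≈ 0.83.

0.83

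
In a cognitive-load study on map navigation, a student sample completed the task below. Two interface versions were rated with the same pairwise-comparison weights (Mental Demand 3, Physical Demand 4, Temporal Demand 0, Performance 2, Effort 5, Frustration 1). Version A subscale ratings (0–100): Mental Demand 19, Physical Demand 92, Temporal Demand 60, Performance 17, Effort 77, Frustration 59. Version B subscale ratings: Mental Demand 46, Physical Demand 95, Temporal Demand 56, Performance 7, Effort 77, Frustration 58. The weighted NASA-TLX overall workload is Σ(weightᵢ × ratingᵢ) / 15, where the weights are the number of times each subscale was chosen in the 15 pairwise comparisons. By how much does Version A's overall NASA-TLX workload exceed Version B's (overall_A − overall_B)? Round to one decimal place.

Version A weighted sum = 3·19 + 4·92 + 0·60 + 2·17 + 5·77 + 1·59 = 57 + 368 + 0 + 34 + 385 + 59 = 903; overall_A = 903/15 = 60.2000.
Version B weighted sum = 3·46 + 4·95 + 0·56 + 2·7 + 5·77 + 1·58 = 138 + 380 + 0 + 14 + 385 + 58 = 975; overall_B = 975/15 = 65.0000.
Difference = 60.2000 − 65.0000 = -4.8000 ≈ -4.8.

-4.8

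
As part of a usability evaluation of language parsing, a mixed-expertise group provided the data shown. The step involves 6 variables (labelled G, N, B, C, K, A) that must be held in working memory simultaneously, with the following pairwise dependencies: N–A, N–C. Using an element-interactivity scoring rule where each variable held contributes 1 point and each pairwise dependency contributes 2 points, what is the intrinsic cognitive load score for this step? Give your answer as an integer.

Count of variables held simultaneously: 6.
Count of pairwise dependencies listed: 2.
Element contribution: 6 × 1 = 6.
Interaction contribution: 2 × 2 = 4.
Intrinsic load = 6 + 4 = 10.

10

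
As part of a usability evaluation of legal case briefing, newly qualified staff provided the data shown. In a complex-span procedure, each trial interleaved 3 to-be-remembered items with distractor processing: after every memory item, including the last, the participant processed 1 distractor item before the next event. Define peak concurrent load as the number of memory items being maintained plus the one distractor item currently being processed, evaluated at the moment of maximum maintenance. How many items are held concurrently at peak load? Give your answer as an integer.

4

Maintenance is greatest during the distractor(s) after memory item 3: all 3 memory items are being held.
One distractor item is concurrently being processed.
Peak concurrent load = 3 + 1 = 4 items.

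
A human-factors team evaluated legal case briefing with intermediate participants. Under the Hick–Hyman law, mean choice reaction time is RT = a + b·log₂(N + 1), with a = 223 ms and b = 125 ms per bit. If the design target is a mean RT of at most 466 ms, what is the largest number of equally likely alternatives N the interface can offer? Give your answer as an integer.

2

Set 223 + 125·log₂(N + 1) ≤ 466.
log₂(N + 1) ≤ (466 − 223) / 125 = 1.9440.
N + 1 ≤ 2^1.9440 = 3.8477.
N ≤ 2.8477, so the largest integer N is 2.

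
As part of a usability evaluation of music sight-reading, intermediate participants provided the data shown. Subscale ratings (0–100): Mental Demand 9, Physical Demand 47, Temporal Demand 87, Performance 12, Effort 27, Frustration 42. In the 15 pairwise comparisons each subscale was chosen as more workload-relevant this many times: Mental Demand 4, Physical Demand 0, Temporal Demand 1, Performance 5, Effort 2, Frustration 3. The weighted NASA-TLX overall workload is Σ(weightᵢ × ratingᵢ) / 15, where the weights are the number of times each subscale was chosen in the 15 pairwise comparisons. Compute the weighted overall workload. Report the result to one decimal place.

24.2

The tallies are the weights (they sum to 15).
Weighted sum = 4·9 + 0·47 + 1·87 + 5·12 + 2·27 + 3·42
            = 36 + 0 + 87 + 60 + 54 + 126 = 363.
Overall workload = 363 / 15 = 24.2000 ≈ 24.2.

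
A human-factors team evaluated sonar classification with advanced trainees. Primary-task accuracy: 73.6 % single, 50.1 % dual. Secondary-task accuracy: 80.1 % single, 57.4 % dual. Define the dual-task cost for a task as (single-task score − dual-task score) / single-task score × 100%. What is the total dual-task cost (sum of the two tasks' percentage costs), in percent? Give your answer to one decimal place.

60.3

Primary cost = (73.6 − 50.1) / 73.6 × 100% = 31.9293%.
Secondary cost = (80.1 − 57.4) / 80.1 × 100% = 28.3396%.
Total = 31.9293% + 28.3396% = 60.2689% ≈ 60.3%.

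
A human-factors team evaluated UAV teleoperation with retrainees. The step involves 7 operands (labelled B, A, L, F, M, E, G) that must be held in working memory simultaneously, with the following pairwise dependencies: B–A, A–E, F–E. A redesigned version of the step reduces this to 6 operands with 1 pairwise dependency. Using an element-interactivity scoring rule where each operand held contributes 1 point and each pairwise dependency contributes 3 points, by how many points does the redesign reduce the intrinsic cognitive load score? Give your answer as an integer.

7

Original: 7 × 1 + 3 × 3 = 7 + 9 = 16.
Redesigned: 6 × 1 + 1 × 3 = 6 + 3 = 9.
Reduction = 16 − 9 = 7.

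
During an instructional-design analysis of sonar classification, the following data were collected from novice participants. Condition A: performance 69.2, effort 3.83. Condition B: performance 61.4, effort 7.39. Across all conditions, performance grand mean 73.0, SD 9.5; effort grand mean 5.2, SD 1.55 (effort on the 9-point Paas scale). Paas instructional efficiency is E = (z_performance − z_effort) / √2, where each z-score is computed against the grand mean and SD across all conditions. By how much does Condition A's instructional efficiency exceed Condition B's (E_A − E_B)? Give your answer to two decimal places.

Condition A: z_P = (69.2 − 73.0)/9.5 = -0.4000; z_E = (3.83 − 5.2)/1.55 = -0.8839; E_A = (-0.4000 − (-0.8839))/√2 = 0.3422.
Condition B: z_P = (61.4 − 73.0)/9.5 = -1.2211; z_E = (7.39 − 5.2)/1.55 = 1.4129; E_B = (-1.2211 − 1.4129)/√2 = -1.8625.
E_A − E_B = 0.3422 − (-1.8625) = 2.2047 ≈ 2.20.

2.20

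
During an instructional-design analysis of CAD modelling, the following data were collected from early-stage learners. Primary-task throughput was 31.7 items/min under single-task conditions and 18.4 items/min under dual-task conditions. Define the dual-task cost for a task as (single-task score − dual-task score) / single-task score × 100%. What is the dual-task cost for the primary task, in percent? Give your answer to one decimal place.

42.0

Cost = (31.7 − 18.4) / 31.7 × 100%
     = 13.3000 / 31.7 × 100% = 41.9558%.
≈ 42.0%.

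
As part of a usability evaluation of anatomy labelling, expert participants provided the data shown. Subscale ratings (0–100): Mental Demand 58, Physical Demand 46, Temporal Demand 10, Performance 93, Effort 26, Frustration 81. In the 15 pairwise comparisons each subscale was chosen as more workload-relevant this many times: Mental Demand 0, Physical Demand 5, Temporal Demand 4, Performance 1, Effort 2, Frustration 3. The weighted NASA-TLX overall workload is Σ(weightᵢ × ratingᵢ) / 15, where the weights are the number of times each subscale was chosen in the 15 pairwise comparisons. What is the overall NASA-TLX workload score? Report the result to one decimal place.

43.9

The tallies are the weights (they sum to 15).
Weighted sum = 0·58 + 5·46 + 4·10 + 1·93 + 2·26 + 3·81
            = 0 + 230 + 40 + 93 + 52 + 243 = 658.
Overall workload = 658 / 15 = 43.8667 ≈ 43.9.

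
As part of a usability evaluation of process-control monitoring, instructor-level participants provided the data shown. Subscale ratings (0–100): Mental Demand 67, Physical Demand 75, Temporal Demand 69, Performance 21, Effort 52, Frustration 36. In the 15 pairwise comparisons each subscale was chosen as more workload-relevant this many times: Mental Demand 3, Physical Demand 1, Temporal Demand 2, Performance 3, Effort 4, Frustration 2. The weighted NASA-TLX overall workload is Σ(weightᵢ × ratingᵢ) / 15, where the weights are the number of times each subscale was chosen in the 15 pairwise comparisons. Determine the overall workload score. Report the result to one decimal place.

The tallies are the weights (they sum to 15).
Weighted sum = 3·67 + 1·75 + 2·69 + 3·21 + 4·52 + 2·36
            = 201 + 75 + 138 + 63 + 208 + 72 = 757.
Overall workload = 757 / 15 = 50.4667 ≈ 50.5.

50.5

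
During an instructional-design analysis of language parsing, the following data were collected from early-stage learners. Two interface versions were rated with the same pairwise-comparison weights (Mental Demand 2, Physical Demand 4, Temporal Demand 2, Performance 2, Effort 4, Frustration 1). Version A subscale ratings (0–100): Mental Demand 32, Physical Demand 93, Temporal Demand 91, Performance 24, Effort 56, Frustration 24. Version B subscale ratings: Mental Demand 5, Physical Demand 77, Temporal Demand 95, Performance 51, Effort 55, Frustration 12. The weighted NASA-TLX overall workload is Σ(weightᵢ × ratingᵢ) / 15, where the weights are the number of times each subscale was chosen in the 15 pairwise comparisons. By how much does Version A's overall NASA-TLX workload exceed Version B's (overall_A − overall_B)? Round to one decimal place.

Version A weighted sum = 2·32 + 4·93 + 2·91 + 2·24 + 4·56 + 1·24 = 64 + 372 + 182 + 48 + 224 + 24 = 914; overall_A = 914/15 = 60.9333.
Version B weighted sum = 2·5 + 4·77 + 2·95 + 2·51 + 4·55 + 1·12 = 10 + 308 + 190 + 102 + 220 + 12 = 842; overall_B = 842/15 = 56.1333.
Difference = 60.9333 − 56.1333 = 4.8000 ≈ 4.8.

4.8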